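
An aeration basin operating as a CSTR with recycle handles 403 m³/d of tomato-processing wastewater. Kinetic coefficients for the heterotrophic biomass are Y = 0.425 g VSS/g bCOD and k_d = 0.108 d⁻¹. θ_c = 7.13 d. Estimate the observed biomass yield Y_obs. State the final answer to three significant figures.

Y_obs ≈ 0.240 g VSS/g bCOD

The observed yield is Y_obs = Y/(1 + k_d·θ_c) = 0.425 / (1 + 0.108 × 7.13) = 0.425 / 1.770 = 0.2401 g VSS per g bCOD removed.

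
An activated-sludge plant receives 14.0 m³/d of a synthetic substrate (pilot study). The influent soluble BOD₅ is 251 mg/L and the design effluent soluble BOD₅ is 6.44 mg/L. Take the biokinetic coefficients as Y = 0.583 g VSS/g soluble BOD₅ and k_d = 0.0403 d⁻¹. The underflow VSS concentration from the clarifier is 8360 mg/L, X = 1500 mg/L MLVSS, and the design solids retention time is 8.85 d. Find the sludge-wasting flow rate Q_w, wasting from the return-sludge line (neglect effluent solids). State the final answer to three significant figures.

Rearranging the biomass balance for a CMAS with decay, V = Y·Q·ΔS·θ_c / [X·(1+k_d θ_c)] = 0.583 × 14.0 × (251 − 6.44) × 8.85 / [1500 × (1 + 0.0403 × 8.85)] = 1.77×10^4 / 2035 = 8.681 m³.
Q_w = (V·X)/(θ_c X_r) = 8.681 × 1500 / (8.85 × 8360) = 0.1760 m³/d.

Q_w ≈ 0.176 m³/d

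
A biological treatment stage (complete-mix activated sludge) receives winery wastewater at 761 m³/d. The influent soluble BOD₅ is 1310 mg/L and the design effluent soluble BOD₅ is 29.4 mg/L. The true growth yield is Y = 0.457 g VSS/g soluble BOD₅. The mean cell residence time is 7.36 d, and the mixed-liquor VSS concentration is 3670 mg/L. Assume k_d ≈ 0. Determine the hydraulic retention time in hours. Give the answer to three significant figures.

τ ≈ 28.2 h

V·X = Y·Q·ΔS·θ_c gives V = 0.457 × 761 × (1310 − 29.4) × 7.36 / 3670 = 893.2 m³.
τ = V/Q = 893.2/761 = 1.174 d, or 28.17 h.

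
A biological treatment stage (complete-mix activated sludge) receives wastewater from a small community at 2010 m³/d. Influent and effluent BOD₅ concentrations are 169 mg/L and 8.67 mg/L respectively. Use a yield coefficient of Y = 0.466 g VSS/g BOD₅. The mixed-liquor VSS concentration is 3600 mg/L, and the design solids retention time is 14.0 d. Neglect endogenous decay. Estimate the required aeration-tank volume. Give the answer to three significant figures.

V ≈ 584 m³

V·X = Y·Q·ΔS·θ_c gives V = 0.466 × 2010 × (169 − 8.67) × 14.0 / 3600 = 584.0 m³.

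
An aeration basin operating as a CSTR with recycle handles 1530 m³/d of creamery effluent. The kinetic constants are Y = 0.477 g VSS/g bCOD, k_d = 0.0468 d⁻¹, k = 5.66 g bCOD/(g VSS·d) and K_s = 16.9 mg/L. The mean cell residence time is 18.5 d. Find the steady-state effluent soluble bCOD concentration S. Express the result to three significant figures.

S ≈ 0.656 mg/L

From the Monod/SRT balance for a CMAS, S = K_s·(1+k_d θ_c)/[θ_c·(Y k − k_d) − 1] = 16.9 × (1 + 0.0468 × 18.5) / [18.5 × (0.477 × 5.66 − 0.0468) − 1] = 31.53 / 48.08 = 0.6558 mg/L.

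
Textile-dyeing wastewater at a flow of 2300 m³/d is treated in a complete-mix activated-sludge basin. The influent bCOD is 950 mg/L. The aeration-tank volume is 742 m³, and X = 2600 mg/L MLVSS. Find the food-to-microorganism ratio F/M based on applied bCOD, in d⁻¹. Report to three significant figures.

F/M ≈ 1.13 d⁻¹

F/M = Q·S₀ / (V·X) = 2300 × 950 / (742.0 × 2600) = 1.133 g bCOD·(g VSS·d)⁻¹.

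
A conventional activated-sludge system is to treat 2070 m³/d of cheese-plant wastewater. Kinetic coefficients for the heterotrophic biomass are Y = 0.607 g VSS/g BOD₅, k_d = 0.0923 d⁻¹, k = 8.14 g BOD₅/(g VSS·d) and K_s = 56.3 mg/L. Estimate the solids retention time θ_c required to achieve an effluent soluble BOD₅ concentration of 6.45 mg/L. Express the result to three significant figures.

θ_c ≈ 2.41 d

At the target effluent, Y k S/(K_s+S) = 0.607×8.14×6.45/62.75 = 0.5079 d⁻¹.
Then 1/θ_c = μ − k_d = 0.5079 − 0.0923 = 0.4156 d⁻¹, giving θ_c = 2.406 d.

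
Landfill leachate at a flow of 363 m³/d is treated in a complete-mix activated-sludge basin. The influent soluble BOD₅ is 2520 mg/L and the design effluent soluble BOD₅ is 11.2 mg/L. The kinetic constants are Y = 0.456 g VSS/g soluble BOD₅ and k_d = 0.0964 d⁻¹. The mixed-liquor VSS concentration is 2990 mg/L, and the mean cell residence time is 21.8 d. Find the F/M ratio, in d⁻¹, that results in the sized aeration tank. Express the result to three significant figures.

Steady-state biomass mass balance: V·X·(1 + k_d·θ_c) = Y·Q·(S₀ − S)·θ_c, so V = 0.456 × 363 × (2520 − 11.2) × 21.8 / [2990 × (1 + 0.0964 × 21.8)] = 9.05×10^6 / 9274 = 976.2 m³.
F/M = applied load / biomass = Q·S₀/(V·X) = 363 × 2520 / (976.2 × 2990) = 0.3134 d⁻¹.

F/M ≈ 0.313 d⁻¹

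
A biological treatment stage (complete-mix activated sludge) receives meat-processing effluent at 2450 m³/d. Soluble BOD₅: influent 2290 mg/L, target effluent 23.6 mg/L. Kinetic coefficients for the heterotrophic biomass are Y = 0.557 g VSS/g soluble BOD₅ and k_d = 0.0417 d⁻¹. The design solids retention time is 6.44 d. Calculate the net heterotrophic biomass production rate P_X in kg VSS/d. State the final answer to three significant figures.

P_X ≈ 2440 kg VSS/d

The observed yield is Y_obs = Y/(1 + k_d·θ_c) = 0.557 / (1 + 0.0417 × 6.44) = 0.557 / 1.269 = 0.4391 g VSS per g soluble BOD₅ removed.
Q·(S₀ − S) = 2450 × (2290 − 23.6) × 10⁻³ = 5553 kg/d removed.
So the net sludge growth is P_X = 0.4391 × 5553 = 2438 kg VSS/d.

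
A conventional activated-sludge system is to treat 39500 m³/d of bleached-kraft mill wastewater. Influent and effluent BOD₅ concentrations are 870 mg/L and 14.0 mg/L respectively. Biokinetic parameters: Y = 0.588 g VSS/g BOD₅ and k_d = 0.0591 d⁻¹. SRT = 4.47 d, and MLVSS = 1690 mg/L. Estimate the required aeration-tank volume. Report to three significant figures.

V ≈ 41600 m³

Rearranging the biomass balance for a CMAS with decay, V = Y·Q·ΔS·θ_c / [X·(1+k_d θ_c)] = 0.588 × 39500 × (870 − 14.0) × 4.47 / [1690 × (1 + 0.0591 × 4.47)] = 8.89×10^7 / 2136 = 41597 m³.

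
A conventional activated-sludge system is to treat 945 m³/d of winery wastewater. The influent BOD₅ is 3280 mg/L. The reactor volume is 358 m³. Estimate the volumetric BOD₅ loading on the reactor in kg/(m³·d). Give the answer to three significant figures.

L_v ≈ 8.66 kg BOD₅/(m³·d)

Applied BOD₅ load per unit volume = Q·S₀/V = (945 × 3280/1000)/358.0 = 8.658 kg BOD₅·m⁻³·d⁻¹.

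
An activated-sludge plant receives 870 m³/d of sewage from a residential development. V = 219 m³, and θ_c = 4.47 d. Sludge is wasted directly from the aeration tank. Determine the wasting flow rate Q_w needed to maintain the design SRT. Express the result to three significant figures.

Q_w ≈ 49.0 m³/d

For wasting at MLVSS concentration, Q_w = V/θ_c = 219.0/4.47 = 48.99 m³/d.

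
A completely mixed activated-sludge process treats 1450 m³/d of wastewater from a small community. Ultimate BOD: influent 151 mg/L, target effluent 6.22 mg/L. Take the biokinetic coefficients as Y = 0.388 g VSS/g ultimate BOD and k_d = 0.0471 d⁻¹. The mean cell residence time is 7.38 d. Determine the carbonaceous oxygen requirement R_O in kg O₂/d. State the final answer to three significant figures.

Y_obs = Y / (1 + k_d θ_c) = 0.388 / (1 + 0.0471 × 7.38) = 0.388 / 1.348 = 0.2879.
ΔS = 151 − 6.22 = 144.8 mg/L, so the substrate removal rate is 1450 × 144.8/1000 = 209.9 kg ultimate BOD/d.
P_X = Y_obs·Q·(S₀ − S) = 0.2879 × 209.9 = 60.44 kg VSS/d.
Carbonaceous O₂ demand = substrate oxidised − cell-mass equivalent = 209.9 − 1.42 × 60.44 = 124.1 kg O₂/d.

R_O ≈ 124 kg O₂/d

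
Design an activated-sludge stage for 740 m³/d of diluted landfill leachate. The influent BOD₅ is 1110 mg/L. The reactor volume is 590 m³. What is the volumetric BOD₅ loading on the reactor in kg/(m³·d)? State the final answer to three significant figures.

L_v = Q S₀ / V = 740 × 1110 × 10⁻³ / 590.0 = 1.392 kg/(m³·d).

L_v ≈ 1.39 kg BOD₅/(m³·d)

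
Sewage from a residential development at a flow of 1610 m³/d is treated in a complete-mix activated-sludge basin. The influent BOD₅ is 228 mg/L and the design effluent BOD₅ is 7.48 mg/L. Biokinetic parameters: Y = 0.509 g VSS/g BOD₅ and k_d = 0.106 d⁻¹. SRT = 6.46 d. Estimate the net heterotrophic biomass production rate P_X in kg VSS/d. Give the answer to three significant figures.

Observed yield with endogenous decay: Y_obs = Y / (1 + k_d·θ_c) = 0.509 / (1 + 0.106 × 6.46) = 0.509 / 1.685 = 0.3021 g VSS/g BOD₅.
ΔS = 228 − 7.48 = 220.5 mg/L, so the substrate removal rate is 1610 × 220.5/1000 = 355.0 kg BOD₅/d.
P_X = Y_obs · Q(S₀ − S) = 0.3021 × 355.0 = 107.3 kg VSS/d.

P_X ≈ 107 kg VSS/d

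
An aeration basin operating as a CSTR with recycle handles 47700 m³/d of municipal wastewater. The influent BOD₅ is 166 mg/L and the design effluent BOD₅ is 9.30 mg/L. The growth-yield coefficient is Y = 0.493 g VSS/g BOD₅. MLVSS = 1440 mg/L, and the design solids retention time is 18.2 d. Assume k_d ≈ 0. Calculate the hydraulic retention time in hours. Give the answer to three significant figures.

τ ≈ 23.4 h

Biomass mass balance (decay neglected): V·X = Y·Q·(S₀ − S)·θ_c, so V = 0.493 × 47700 × (166 − 9.30) × 18.2 / 1440 = 46574 m³.
Hydraulic retention time τ = V/Q = 46574 / 47700 = 0.9764 d = 23.43 h.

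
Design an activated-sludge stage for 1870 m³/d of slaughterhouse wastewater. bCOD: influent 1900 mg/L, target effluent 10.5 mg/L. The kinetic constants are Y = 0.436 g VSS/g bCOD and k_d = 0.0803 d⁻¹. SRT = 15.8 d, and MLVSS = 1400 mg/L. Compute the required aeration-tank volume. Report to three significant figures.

V ≈ 7660 m³

From the SRT design equation V = Y Q (S₀−S) θ_c / [X (1 + k_d θ_c)] = 0.436 × 1870 × (1900 − 10.5) × 15.8 / [1400 × (1 + 0.0803 × 15.8)] = 2.43×10^7 / 3176 = 7663 m³.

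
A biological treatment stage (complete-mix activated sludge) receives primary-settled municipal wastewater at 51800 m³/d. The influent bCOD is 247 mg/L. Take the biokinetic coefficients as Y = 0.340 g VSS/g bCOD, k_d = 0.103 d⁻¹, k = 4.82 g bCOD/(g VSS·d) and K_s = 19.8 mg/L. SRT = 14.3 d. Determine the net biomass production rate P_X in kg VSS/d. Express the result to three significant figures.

From the Monod/SRT balance for a CMAS, S = K_s·(1+k_d θ_c)/[θ_c·(Y k − k_d) − 1] = 19.8 × (1 + 0.103 × 14.3) / [14.3 × (0.340 × 4.82 − 0.103) − 1] = 48.96 / 20.96 = 2.336 mg/L.
The observed yield is Y_obs = Y/(1 + k_d·θ_c) = 0.340 / (1 + 0.103 × 14.3) = 0.340 / 2.473 = 0.1375 g VSS per g bCOD removed.
Substrate removed = Q·(S₀ − S) = 51800 m³/d × (247 − 2.34) g/m³ = 1.27×10^7 g/d = 12673 kg/d.
Net biomass production P_X = Y_obs × Q·(S₀ − S) = 0.1375 × 12673 = 1742 kg VSS/d.

P_X ≈ 1740 kg VSS/d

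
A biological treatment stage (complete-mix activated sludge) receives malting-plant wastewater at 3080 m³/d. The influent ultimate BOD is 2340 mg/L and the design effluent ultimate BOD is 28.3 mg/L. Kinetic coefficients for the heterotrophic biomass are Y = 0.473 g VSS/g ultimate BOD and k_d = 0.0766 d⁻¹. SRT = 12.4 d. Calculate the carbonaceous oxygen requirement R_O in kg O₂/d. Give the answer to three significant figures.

Y_obs = Y / (1 + k_d θ_c) = 0.473 / (1 + 0.0766 × 12.4) = 0.473 / 1.950 = 0.2426.
Substrate removed = Q·(S₀ − S) = 3080 m³/d × (2340 − 28.3) g/m³ = 7.12×10^6 g/d = 7120 kg/d.
P_X = Y_obs·Q·(S₀ − S) = 0.2426 × 7120 = 1727 kg VSS/d.
R_O = Q·(S₀ − S) − 1.42·P_X = 7120 − 1.42 × 1727 = 4667 kg O₂/d.

R_O ≈ 4670 kg O₂/d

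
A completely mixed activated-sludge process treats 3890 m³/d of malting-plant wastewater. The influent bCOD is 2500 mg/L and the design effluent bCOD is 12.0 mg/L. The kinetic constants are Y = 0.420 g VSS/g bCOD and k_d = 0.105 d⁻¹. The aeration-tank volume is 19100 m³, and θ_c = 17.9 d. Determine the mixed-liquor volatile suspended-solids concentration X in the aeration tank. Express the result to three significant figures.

X ≈ 1320 mg/L

From V·X·(1 + k_d·θ_c) = Y·Q·(S₀ − S)·θ_c: X = 0.420 × 3890 × (2500 − 12.0) × 17.9 / [19100 × (1 + 0.105 × 17.9)] = 1323 mg/L.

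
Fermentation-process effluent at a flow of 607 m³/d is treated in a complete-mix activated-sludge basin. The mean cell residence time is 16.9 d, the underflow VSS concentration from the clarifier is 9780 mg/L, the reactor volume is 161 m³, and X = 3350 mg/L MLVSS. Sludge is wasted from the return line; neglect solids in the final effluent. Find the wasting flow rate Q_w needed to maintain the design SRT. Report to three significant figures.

Q_w = (V·X)/(θ_c X_r) = 161.0 × 3350 / (16.9 × 9780) = 3.263 m³/d.

Q_w ≈ 3.26 m³/d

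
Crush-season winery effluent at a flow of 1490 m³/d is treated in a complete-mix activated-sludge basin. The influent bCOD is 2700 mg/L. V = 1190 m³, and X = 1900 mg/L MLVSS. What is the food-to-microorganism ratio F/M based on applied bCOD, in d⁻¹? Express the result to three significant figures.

F/M = applied load / biomass = Q·S₀/(V·X) = 1490 × 2700 / (1190 × 1900) = 1.779 d⁻¹.

F/M ≈ 1.78 d⁻¹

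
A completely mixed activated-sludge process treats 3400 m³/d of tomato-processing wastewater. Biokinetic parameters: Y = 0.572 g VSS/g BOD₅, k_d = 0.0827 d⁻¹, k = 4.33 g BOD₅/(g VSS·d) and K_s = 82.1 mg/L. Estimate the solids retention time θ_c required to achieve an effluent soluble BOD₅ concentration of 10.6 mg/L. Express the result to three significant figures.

θ_c ≈ 4.99 d

From 1/θ_c = Y·k·S/(K_s + S) − k_d: Y·k·S/(K_s+S) = 0.572 × 4.33 × 10.6 / (82.1 + 10.6) = 0.2832 d⁻¹.
θ_c = 1/(μ − k_d) = 1/(0.2832 − 0.0827) = 1/0.2005 = 4.987 d.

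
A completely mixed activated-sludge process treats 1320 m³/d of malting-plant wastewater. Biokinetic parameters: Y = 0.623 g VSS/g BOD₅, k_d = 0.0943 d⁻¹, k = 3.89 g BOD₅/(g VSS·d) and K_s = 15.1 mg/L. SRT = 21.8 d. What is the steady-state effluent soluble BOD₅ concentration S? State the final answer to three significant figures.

S ≈ 0.927 mg/L

Effluent substrate depends only on kinetics and SRT: S = K_s(1 + k_d θ_c) / [θ_c(Yk − k_d) − 1] = 15.1 × (1 + 0.0943 × 21.8) / [21.8 × (0.623 × 3.89 − 0.0943) − 1] = 46.14 / 49.78 = 0.9270 mg/L.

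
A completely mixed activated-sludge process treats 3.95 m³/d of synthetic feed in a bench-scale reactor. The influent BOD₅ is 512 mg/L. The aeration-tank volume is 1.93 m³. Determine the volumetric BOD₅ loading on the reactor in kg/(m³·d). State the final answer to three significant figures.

L_v = Q S₀ / V = 3.95 × 512 × 10⁻³ / 1.930 = 1.048 kg/(m³·d).

L_v ≈ 1.05 kg BOD₅/(m³·d)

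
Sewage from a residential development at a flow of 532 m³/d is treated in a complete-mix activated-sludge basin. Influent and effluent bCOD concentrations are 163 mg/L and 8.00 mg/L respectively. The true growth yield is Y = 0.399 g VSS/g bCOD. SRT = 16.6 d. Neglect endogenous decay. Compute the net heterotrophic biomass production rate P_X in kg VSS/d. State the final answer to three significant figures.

P_X ≈ 32.9 kg VSS/d

No decay correction is needed, so Y_obs = Y = 0.399.
Q·(S₀ − S) = 532 × (163 − 8.00) × 10⁻³ = 82.46 kg/d removed.
Net biomass production P_X = Y_obs × Q·(S₀ − S) = 0.3990 × 82.46 = 32.90 kg VSS/d.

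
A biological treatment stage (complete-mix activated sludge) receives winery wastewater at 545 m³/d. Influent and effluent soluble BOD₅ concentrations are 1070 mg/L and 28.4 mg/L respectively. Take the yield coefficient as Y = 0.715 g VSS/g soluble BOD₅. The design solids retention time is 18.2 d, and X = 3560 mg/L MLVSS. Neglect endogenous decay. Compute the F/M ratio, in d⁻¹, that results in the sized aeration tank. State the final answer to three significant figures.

V·X = Y·Q·ΔS·θ_c gives V = 0.715 × 545 × (1070 − 28.4) × 18.2 / 3560 = 2075 m³.
Food-to-microorganism ratio F/M = Q S₀ / (V X) = 545 × 1070 / (2075 × 3560) = 0.07894 d⁻¹.

F/M ≈ 0.0789 d⁻¹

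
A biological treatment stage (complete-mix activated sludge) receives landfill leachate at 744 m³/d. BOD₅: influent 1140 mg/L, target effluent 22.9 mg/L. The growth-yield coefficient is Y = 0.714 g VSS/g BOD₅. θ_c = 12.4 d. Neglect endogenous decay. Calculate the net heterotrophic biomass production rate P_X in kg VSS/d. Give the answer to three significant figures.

With endogenous decay neglected, the observed yield equals the true yield: Y_obs = Y = 0.714 g VSS/g BOD₅.
ΔS = 1140 − 22.9 = 1117 mg/L, so the substrate removal rate is 744 × 1117/1000 = 831.1 kg BOD₅/d.
Biomass produced: P_X = Y_obs·Q·ΔS = 0.7140 × 831.1 ≈ 593.4 kg VSS/d.

P_X ≈ 593 kg VSS/d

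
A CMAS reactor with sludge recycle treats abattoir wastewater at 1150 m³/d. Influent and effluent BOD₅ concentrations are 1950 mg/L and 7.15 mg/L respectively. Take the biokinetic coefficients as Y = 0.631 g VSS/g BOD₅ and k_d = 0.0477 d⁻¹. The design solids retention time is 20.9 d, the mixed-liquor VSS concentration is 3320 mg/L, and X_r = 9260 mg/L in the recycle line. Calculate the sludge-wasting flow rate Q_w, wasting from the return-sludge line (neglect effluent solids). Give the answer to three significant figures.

Q_w ≈ 76.2 m³/d

Steady-state biomass mass balance: V·X·(1 + k_d·θ_c) = Y·Q·(S₀ − S)·θ_c, so V = 0.631 × 1150 × (1950 − 7.15) × 20.9 / [3320 × (1 + 0.0477 × 20.9)] = 2.95×10^7 / 6630 = 4444 m³.
Q_w = (V·X)/(θ_c X_r) = 4444 × 3320 / (20.9 × 9260) = 76.24 m³/d.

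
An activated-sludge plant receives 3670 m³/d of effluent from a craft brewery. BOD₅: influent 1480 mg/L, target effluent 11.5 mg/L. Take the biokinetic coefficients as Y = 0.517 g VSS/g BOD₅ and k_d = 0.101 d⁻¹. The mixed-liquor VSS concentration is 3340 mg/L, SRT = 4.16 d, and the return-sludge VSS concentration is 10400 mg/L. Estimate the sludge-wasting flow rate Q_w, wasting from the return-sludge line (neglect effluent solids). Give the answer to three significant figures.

Steady-state biomass mass balance: V·X·(1 + k_d·θ_c) = Y·Q·(S₀ − S)·θ_c, so V = 0.517 × 3670 × (1480 − 11.5) × 4.16 / [3340 × (1 + 0.101 × 4.16)] = 1.16×10^7 / 4743 = 2444 m³.
θ_c = V·X/(Q_w·X_r) when wasting from the recycle, so Q_w = V·X/(θ_c·X_r) = 2444 × 3340 / (4.16 × 10400) = 188.7 m³/d.

Q_w ≈ 189 m³/d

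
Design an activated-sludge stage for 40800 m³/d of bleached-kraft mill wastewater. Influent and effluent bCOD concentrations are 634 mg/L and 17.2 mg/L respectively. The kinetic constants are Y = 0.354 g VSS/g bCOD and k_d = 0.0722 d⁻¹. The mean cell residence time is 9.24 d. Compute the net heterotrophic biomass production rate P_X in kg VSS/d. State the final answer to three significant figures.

P_X ≈ 5340 kg VSS/d

Observed yield with endogenous decay: Y_obs = Y / (1 + k_d·θ_c) = 0.354 / (1 + 0.0722 × 9.24) = 0.354 / 1.667 = 0.2123 g VSS/g bCOD.
Mass of bCOD removed per day: Q(S₀ − S) = 40800 × 616.8 g/m³ = 25165 kg/d.
So the net sludge growth is P_X = 0.2123 × 25165 = 5344 kg VSS/d.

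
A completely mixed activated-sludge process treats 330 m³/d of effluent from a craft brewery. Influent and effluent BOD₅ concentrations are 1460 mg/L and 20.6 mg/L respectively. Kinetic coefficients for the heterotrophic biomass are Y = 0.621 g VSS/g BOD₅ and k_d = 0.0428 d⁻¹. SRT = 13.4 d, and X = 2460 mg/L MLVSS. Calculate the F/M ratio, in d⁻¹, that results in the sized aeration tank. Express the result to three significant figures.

Rearranging the biomass balance for a CMAS with decay, V = Y·Q·ΔS·θ_c / [X·(1+k_d θ_c)] = 0.621 × 330 × (1460 − 20.6) × 13.4 / [2460 × (1 + 0.0428 × 13.4)] = 3.95×10^6 / 3871 = 1021 m³.
F/M = Q·S₀ / (V·X) = 330 × 1460 / (1021 × 2460) = 0.1918 g BOD₅·(g VSS·d)⁻¹.

F/M ≈ 0.192 d⁻¹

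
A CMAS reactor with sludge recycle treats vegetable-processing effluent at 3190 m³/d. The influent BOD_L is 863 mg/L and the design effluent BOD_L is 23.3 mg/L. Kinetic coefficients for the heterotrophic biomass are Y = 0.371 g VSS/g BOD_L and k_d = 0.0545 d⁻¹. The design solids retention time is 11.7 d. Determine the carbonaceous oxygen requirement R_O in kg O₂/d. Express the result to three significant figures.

Observed yield with endogenous decay: Y_obs = Y / (1 + k_d·θ_c) = 0.371 / (1 + 0.0545 × 11.7) = 0.371 / 1.638 = 0.2265 g VSS/g BOD_L.
Q·(S₀ − S) = 3190 × (863 − 23.3) × 10⁻³ = 2679 kg/d removed.
Biomass synthesised: P_X = Y_obs × 2679 = 606.8 kg VSS/d.
R_O = Q·ΔS − 1.42 P_X = 2679 − 861.7 = 1817 kg O₂/d.

R_O ≈ 1820 kg O₂/d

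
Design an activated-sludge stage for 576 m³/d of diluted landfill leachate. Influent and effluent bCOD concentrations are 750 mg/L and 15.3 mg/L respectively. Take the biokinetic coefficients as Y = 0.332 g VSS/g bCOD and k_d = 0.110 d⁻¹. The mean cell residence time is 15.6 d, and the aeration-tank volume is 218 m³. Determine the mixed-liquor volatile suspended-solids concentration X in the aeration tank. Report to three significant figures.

From V·X·(1 + k_d·θ_c) = Y·Q·(S₀ − S)·θ_c: X = 0.332 × 576 × (750 − 15.3) × 15.6 / [218 × (1 + 0.110 × 15.6)] = 3702 mg/L.

X ≈ 3700 mg/L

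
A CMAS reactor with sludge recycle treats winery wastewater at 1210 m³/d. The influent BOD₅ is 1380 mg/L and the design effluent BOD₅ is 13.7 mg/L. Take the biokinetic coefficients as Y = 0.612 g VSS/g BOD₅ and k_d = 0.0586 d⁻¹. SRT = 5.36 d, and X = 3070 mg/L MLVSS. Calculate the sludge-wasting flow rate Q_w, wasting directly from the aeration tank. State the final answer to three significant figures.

Q_w ≈ 251 m³/d

Steady-state biomass mass balance: V·X·(1 + k_d·θ_c) = Y·Q·(S₀ − S)·θ_c, so V = 0.612 × 1210 × (1380 − 13.7) × 5.36 / [3070 × (1 + 0.0586 × 5.36)] = 5.42×10^6 / 4034 = 1344 m³.
With mixed-liquor wasting, θ_c = V/Q_w, so Q_w = V/θ_c = 1344/5.36 = 250.8 m³/d.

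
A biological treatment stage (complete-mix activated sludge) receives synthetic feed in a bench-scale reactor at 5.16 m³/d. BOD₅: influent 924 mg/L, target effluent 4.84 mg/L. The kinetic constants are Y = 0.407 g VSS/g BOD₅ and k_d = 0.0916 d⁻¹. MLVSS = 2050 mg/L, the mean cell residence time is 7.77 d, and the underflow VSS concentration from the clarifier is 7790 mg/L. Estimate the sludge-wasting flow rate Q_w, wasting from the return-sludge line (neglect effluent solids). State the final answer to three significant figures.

Rearranging the biomass balance for a CMAS with decay, V = Y·Q·ΔS·θ_c / [X·(1+k_d θ_c)] = 0.407 × 5.16 × (924 − 4.84) × 7.77 / [2050 × (1 + 0.0916 × 7.77)] = 1.5×10^4 / 3509 = 4.274 m³.
θ_c = V·X/(Q_w·X_r) when wasting from the recycle, so Q_w = V·X/(θ_c·X_r) = 4.274 × 2050 / (7.77 × 7790) = 0.1448 m³/d.

Q_w ≈ 0.145 m³/d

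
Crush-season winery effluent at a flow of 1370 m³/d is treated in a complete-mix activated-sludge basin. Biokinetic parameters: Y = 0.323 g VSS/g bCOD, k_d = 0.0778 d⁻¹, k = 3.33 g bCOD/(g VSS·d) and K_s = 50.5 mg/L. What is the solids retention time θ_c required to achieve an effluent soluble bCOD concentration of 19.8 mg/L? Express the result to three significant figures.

θ_c ≈ 4.44 d

At the target effluent, Y k S/(K_s+S) = 0.323×3.33×19.8/70.30 = 0.3029 d⁻¹.
Then 1/θ_c = μ − k_d = 0.3029 − 0.0778 = 0.2251 d⁻¹, giving θ_c = 4.442 d.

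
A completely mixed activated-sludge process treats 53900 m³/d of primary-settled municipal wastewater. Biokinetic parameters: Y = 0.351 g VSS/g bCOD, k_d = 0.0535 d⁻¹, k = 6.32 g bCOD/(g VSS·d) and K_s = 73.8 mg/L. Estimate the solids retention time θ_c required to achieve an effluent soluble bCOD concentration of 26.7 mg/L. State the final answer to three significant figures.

θ_c ≈ 1.87 d

At the target effluent, Y k S/(K_s+S) = 0.351×6.32×26.7/100.5 = 0.5893 d⁻¹.
θ_c = 1/(μ − k_d) = 1/(0.5893 − 0.0535) = 1/0.5358 = 1.866 d.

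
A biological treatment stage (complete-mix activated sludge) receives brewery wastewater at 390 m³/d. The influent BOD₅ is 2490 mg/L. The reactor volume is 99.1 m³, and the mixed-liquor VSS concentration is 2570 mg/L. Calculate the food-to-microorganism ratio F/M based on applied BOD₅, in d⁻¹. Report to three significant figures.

Food-to-microorganism ratio F/M = Q S₀ / (V X) = 390 × 2490 / (99.10 × 2570) = 3.813 d⁻¹.

F/M ≈ 3.81 d⁻¹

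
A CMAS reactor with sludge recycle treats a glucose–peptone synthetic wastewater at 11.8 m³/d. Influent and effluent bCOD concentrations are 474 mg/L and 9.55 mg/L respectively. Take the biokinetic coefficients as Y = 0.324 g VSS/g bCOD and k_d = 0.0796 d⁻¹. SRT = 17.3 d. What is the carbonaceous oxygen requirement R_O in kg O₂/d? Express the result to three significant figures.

R_O ≈ 4.42 kg O₂/d

Y_obs = Y / (1 + k_d θ_c) = 0.324 / (1 + 0.0796 × 17.3) = 0.324 / 2.377 = 0.1363.
Q·(S₀ − S) = 11.8 × (474 − 9.55) × 10⁻³ = 5.481 kg/d removed.
Biomass synthesised: P_X = Y_obs × 5.481 = 0.7470 kg VSS/d.
Carbonaceous O₂ demand = substrate oxidised − cell-mass equivalent = 5.481 − 1.42 × 0.7470 = 4.420 kg O₂/d.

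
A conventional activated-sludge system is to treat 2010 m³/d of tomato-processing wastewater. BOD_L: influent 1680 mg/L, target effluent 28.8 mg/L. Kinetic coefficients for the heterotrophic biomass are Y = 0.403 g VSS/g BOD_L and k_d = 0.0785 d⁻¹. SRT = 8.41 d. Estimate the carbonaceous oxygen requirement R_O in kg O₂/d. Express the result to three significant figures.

The observed yield is Y_obs = Y/(1 + k_d·θ_c) = 0.403 / (1 + 0.0785 × 8.41) = 0.403 / 1.660 = 0.2427 g VSS per g BOD_L removed.
ΔS = 1680 − 28.8 = 1651 mg/L, so the substrate removal rate is 2010 × 1651/1000 = 3319 kg BOD_L/d.
Biomass synthesised: P_X = Y_obs × 3319 = 805.6 kg VSS/d.
R_O = Q·ΔS − 1.42 P_X = 3319 − 1144 = 2175 kg O₂/d.

R_O ≈ 2170 kg O₂/d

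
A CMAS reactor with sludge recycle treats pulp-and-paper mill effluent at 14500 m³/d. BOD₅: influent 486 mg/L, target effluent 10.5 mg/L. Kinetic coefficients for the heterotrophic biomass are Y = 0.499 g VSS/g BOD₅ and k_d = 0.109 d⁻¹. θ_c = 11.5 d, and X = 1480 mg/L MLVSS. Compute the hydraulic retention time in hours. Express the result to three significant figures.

τ ≈ 19.6 h

Steady-state biomass mass balance: V·X·(1 + k_d·θ_c) = Y·Q·(S₀ − S)·θ_c, so V = 0.499 × 14500 × (486 − 10.5) × 11.5 / [1480 × (1 + 0.109 × 11.5)] = 3.96×10^7 / 3335 = 11863 m³.
HRT = V/Q = 11863 m³ / 14500 m³·d⁻¹ = 0.8181 d × 24 = 19.64 h.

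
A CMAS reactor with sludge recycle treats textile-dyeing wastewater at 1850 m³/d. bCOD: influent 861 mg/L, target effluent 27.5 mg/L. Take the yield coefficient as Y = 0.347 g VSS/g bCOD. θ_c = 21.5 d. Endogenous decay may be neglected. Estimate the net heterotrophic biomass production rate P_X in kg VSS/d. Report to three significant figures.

P_X ≈ 535 kg VSS/d

With endogenous decay neglected, the observed yield equals the true yield: Y_obs = Y = 0.347 g VSS/g bCOD.
Mass of bCOD removed per day: Q(S₀ − S) = 1850 × 833.5 g/m³ = 1542 kg/d.
So the net sludge growth is P_X = 0.3470 × 1542 = 535.1 kg VSS/d.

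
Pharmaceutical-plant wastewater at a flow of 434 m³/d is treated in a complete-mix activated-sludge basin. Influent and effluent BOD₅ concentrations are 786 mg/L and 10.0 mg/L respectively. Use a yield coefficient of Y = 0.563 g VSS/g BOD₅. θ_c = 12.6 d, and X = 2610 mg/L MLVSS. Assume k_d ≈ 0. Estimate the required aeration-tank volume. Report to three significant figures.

V·X = Y·Q·ΔS·θ_c gives V = 0.563 × 434 × (786 − 10.0) × 12.6 / 2610 = 915.4 m³.

V ≈ 915 m³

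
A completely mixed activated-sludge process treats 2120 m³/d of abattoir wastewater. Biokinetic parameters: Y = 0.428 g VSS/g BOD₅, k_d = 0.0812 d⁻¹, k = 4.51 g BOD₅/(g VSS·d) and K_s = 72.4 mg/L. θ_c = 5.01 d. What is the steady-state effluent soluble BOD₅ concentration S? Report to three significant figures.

Effluent substrate depends only on kinetics and SRT: S = K_s(1 + k_d θ_c) / [θ_c(Yk − k_d) − 1] = 72.4 × (1 + 0.0812 × 5.01) / [5.01 × (0.428 × 4.51 − 0.0812) − 1] = 101.9 / 8.264 = 12.33 mg/L.

S ≈ 12.3 mg/L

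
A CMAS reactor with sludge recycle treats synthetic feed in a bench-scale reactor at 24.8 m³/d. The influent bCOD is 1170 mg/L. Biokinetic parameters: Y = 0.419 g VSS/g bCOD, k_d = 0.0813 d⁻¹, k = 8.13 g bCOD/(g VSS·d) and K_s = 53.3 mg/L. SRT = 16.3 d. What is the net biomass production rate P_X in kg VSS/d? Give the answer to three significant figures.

P_X ≈ 5.22 kg VSS/d

From the Monod/SRT balance for a CMAS, S = K_s·(1+k_d θ_c)/[θ_c·(Y k − k_d) − 1] = 53.3 × (1 + 0.0813 × 16.3) / [16.3 × (0.419 × 8.13 − 0.0813) − 1] = 123.9 / 53.20 = 2.330 mg/L.
The observed yield is Y_obs = Y/(1 + k_d·θ_c) = 0.419 / (1 + 0.0813 × 16.3) = 0.419 / 2.325 = 0.1802 g VSS per g bCOD removed.
Q·(S₀ − S) = 24.8 × (1170 − 2.33) × 10⁻³ = 28.96 kg/d removed.
Biomass produced: P_X = Y_obs·Q·ΔS = 0.1802 × 28.96 ≈ 5.218 kg VSS/d.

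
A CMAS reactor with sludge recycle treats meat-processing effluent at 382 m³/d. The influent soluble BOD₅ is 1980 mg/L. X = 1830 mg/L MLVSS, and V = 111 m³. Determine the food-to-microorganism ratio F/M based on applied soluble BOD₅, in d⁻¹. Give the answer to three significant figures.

F/M = Q·S₀ / (V·X) = 382 × 1980 / (111.0 × 1830) = 3.724 g soluble BOD₅·(g VSS·d)⁻¹.

F/M ≈ 3.72 d⁻¹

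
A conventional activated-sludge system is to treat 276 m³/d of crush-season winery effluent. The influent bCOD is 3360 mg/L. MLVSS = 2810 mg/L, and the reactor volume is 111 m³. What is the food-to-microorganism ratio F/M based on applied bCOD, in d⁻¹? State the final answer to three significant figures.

F/M = applied load / biomass = Q·S₀/(V·X) = 276 × 3360 / (111.0 × 2810) = 2.973 d⁻¹.

F/M ≈ 2.97 d⁻¹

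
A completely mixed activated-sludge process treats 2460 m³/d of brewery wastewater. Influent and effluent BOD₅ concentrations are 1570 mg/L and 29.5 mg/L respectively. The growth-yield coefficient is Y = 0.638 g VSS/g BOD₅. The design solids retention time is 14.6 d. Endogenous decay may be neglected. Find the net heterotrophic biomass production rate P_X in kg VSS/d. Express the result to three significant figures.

With endogenous decay neglected, the observed yield equals the true yield: Y_obs = Y = 0.638 g VSS/g BOD₅.
Q·(S₀ − S) = 2460 × (1570 − 29.5) × 10⁻³ = 3790 kg/d removed.
P_X = Y_obs · Q(S₀ − S) = 0.6380 × 3790 = 2418 kg VSS/d.

P_X ≈ 2420 kg VSS/d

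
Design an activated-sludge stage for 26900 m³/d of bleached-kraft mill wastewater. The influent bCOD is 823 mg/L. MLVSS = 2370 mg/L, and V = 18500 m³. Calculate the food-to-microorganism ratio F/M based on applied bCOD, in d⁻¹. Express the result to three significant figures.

F/M = applied load / biomass = Q·S₀/(V·X) = 26900 × 823 / (18500 × 2370) = 0.5049 d⁻¹.

F/M ≈ 0.505 d⁻¹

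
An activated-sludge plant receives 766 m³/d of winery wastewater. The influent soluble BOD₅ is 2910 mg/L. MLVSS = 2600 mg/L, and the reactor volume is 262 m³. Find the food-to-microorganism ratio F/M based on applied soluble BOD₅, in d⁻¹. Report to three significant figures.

F/M ≈ 3.27 d⁻¹

F/M = applied load / biomass = Q·S₀/(V·X) = 766 × 2910 / (262.0 × 2600) = 3.272 d⁻¹.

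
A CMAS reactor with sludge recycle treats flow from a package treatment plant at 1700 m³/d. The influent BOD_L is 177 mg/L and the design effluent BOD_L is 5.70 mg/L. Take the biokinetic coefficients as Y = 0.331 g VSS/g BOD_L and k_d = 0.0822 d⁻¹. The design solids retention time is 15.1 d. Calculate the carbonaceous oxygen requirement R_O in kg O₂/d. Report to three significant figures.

The observed yield is Y_obs = Y/(1 + k_d·θ_c) = 0.331 / (1 + 0.0822 × 15.1) = 0.331 / 2.241 = 0.1477 g VSS per g BOD_L removed.
ΔS = 177 − 5.70 = 171.3 mg/L, so the substrate removal rate is 1700 × 171.3/1000 = 291.2 kg BOD_L/d.
Biomass synthesised: P_X = Y_obs × 291.2 = 43.01 kg VSS/d.
R_O = Q·(S₀ − S) − 1.42·P_X = 291.2 − 1.42 × 43.01 = 230.1 kg O₂/d.

R_O ≈ 230 kg O₂/d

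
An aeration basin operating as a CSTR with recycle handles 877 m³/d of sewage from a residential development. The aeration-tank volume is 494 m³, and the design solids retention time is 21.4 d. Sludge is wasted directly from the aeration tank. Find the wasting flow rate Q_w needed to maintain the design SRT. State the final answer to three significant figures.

For wasting at MLVSS concentration, Q_w = V/θ_c = 494.0/21.4 = 23.08 m³/d.

Q_w ≈ 23.1 m³/d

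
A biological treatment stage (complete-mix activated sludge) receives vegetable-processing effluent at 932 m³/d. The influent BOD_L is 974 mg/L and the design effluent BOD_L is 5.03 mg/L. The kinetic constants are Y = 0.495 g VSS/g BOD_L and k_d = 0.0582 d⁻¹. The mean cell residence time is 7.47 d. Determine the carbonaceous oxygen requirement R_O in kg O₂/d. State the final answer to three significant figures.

The observed yield is Y_obs = Y/(1 + k_d·θ_c) = 0.495 / (1 + 0.0582 × 7.47) = 0.495 / 1.435 = 0.3450 g VSS per g BOD_L removed.
Q·(S₀ − S) = 932 × (974 − 5.03) × 10⁻³ = 903.1 kg/d removed.
Net sludge production P_X = 0.3450 × 903.1 = 311.6 kg VSS/d.
R_O = Q·ΔS − 1.42 P_X = 903.1 − 442.4 = 460.7 kg O₂/d.

R_O ≈ 461 kg O₂/d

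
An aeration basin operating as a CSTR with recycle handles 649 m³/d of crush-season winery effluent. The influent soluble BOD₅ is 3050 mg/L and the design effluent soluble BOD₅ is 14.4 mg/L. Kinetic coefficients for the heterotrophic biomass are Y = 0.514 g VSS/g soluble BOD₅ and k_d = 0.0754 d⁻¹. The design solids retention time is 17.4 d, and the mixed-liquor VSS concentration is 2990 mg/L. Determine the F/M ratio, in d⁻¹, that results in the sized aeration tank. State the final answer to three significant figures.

F/M ≈ 0.260 d⁻¹

Steady-state biomass mass balance: V·X·(1 + k_d·θ_c) = Y·Q·(S₀ − S)·θ_c, so V = 0.514 × 649 × (3050 − 14.4) × 17.4 / [2990 × (1 + 0.0754 × 17.4)] = 1.76×10^7 / 6913 = 2549 m³.
Food-to-microorganism ratio F/M = Q S₀ / (V X) = 649 × 3050 / (2549 × 2990) = 0.2597 d⁻¹.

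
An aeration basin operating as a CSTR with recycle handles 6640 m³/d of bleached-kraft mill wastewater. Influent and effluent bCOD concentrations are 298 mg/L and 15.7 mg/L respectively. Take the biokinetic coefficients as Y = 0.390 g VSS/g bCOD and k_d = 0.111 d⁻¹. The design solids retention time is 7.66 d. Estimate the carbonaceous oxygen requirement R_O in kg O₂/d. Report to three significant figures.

Correct the yield for decay: Y_obs = Y/(1 + k_d θ_c) = 0.390 / (1 + 0.111 × 7.66) = 0.390 / 1.850 = 0.2108.
Q·(S₀ − S) = 6640 × (298 − 15.7) × 10⁻³ = 1874 kg/d removed.
Biomass synthesised: P_X = Y_obs × 1874 = 395.1 kg VSS/d.
R_O = Q·ΔS − 1.42 P_X = 1874 − 561.0 = 1313 kg O₂/d.

R_O ≈ 1310 kg O₂/d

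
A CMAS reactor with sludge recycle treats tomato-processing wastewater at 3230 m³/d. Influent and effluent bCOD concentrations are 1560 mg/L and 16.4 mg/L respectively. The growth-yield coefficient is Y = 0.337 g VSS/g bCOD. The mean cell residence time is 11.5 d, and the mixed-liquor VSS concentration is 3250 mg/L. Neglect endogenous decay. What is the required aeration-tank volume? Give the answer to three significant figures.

V ≈ 5950 m³

V·X = Y·Q·ΔS·θ_c gives V = 0.337 × 3230 × (1560 − 16.4) × 11.5 / 3250 = 5945 m³.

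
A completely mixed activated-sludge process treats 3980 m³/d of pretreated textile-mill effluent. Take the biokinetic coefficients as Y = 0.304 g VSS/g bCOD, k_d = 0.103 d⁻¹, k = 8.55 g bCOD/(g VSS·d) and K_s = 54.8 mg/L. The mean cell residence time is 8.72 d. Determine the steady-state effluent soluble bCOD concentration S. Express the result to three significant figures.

S ≈ 5.01 mg/L

For a completely mixed reactor with recycle the Lawrence–McCarty relation gives S = K_s·(1 + k_d·θ_c) / [θ_c·(Y·k − k_d) − 1] = 54.8 × (1 + 0.103 × 8.72) / [8.72 × (0.304 × 8.55 − 0.103) − 1] = 104.0 / 20.77 = 5.009 mg/L.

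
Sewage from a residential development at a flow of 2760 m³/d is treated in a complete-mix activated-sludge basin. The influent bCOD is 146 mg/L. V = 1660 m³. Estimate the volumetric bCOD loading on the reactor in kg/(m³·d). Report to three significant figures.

L_v ≈ 0.243 kg bCOD/(m³·d)

Applied bCOD load per unit volume = Q·S₀/V = (2760 × 146/1000)/1660 = 0.2427 kg bCOD·m⁻³·d⁻¹.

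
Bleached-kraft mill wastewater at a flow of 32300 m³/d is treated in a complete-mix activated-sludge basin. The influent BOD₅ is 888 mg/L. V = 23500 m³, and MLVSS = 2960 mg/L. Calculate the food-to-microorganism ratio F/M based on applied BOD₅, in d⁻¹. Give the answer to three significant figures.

F/M ≈ 0.412 d⁻¹

Food-to-microorganism ratio F/M = Q S₀ / (V X) = 32300 × 888 / (23500 × 2960) = 0.4123 d⁻¹.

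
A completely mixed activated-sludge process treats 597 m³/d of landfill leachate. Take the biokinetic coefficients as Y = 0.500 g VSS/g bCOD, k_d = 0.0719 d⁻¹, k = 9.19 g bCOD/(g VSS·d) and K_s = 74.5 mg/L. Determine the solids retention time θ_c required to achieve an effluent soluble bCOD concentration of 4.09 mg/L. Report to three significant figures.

θ_c ≈ 5.98 d

At the target effluent, Y k S/(K_s+S) = 0.500×9.19×4.09/78.59 = 0.2391 d⁻¹.
θ_c = 1/(μ − k_d) = 1/(0.2391 − 0.0719) = 1/0.1672 = 5.980 d.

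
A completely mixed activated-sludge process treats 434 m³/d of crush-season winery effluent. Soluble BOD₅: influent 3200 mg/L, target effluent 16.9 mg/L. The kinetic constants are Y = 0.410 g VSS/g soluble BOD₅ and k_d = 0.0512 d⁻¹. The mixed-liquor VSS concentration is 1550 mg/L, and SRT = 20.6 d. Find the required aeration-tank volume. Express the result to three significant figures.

V ≈ 3660 m³

Steady-state biomass mass balance: V·X·(1 + k_d·θ_c) = Y·Q·(S₀ − S)·θ_c, so V = 0.410 × 434 × (3200 − 16.9) × 20.6 / [1550 × (1 + 0.0512 × 20.6)] = 1.17×10^7 / 3185 = 3664 m³.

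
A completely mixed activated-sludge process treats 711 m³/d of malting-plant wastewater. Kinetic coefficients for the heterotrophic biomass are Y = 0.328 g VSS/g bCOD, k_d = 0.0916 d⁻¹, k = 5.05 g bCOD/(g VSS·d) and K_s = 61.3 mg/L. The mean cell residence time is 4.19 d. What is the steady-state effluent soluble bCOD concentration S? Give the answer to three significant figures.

From the Monod/SRT balance for a CMAS, S = K_s·(1+k_d θ_c)/[θ_c·(Y k − k_d) − 1] = 61.3 × (1 + 0.0916 × 4.19) / [4.19 × (0.328 × 5.05 − 0.0916) − 1] = 84.83 / 5.557 = 15.27 mg/L.

S ≈ 15.3 mg/L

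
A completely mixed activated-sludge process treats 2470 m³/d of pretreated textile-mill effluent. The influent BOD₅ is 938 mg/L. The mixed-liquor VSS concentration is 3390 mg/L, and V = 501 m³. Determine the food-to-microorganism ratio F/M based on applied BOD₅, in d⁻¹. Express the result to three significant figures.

Food-to-microorganism ratio F/M = Q S₀ / (V X) = 2470 × 938 / (501.0 × 3390) = 1.364 d⁻¹.

F/M ≈ 1.36 d⁻¹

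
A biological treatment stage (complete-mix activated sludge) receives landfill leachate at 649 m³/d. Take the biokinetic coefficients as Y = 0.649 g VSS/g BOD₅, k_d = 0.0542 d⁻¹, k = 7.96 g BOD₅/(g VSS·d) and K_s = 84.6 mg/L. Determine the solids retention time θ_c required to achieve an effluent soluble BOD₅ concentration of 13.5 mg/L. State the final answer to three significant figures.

θ_c ≈ 1.52 d

From 1/θ_c = Y·k·S/(K_s + S) − k_d: Y·k·S/(K_s+S) = 0.649 × 7.96 × 13.5 / (84.6 + 13.5) = 0.7109 d⁻¹.
θ_c = 1/(μ − k_d) = 1/(0.7109 − 0.0542) = 1/0.6567 = 1.523 d.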